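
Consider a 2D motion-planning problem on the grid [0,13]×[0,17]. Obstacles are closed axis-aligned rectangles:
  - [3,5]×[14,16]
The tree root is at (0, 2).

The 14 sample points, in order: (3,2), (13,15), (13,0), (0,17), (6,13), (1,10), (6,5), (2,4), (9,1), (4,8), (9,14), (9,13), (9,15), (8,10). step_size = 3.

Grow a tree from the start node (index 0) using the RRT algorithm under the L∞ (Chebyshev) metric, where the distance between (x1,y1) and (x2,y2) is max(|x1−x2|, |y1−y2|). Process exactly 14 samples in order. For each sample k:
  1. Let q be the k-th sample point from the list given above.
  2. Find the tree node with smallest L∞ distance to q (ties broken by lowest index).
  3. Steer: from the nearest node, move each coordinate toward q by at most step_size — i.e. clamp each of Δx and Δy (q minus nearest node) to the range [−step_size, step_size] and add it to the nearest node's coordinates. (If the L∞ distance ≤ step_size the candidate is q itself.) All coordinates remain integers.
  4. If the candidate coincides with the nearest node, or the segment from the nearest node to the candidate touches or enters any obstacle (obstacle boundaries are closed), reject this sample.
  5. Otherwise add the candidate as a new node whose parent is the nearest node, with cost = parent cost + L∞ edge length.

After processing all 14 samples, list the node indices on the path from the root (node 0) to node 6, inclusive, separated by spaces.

Path: 0 2 4 6

1. q=(3,2) nearest=0 d=3 new=(3,2) → add node 1 parent=0 cost=3
2. q=(13,15) nearest=0 d=13 new=(3,5) → add node 2 parent=0 cost=3
3. q=(13,0) nearest=1 d=10 new=(6,0) → add node 3 parent=1 cost=6
4. q=(0,17) nearest=2 d=12 new=(0,8) → add node 4 parent=2 cost=6
5. q=(6,13) nearest=4 d=6 new=(3,11) → add node 5 parent=4 cost=9
6. q=(1,10) nearest=4 d=2 new=(1,10) → add node 6 parent=4 cost=8
7. q=(6,5) nearest=1 d=3 new=(6,5) → add node 7 parent=1 cost=6
8. q=(2,4) nearest=2 d=1 new=(2,4) → add node 8 parent=2 cost=4
9. q=(9,1) nearest=3 d=3 new=(9,1) → add node 9 parent=3 cost=9
10. q=(4,8) nearest=2 d=3 new=(4,8) → add node 10 parent=2 cost=6
11. q=(9,14) nearest=5 d=6 new=(6,14) → add node 11 parent=5 cost=12
12. q=(9,13) nearest=11 d=3 new=(9,13) → add node 12 parent=11 cost=15
13. q=(9,15) nearest=12 d=2 new=(9,15) → add node 13 parent=12 cost=17
14. q=(8,10) nearest=12 d=3 new=(8,10) → add node 14 parent=12 cost=18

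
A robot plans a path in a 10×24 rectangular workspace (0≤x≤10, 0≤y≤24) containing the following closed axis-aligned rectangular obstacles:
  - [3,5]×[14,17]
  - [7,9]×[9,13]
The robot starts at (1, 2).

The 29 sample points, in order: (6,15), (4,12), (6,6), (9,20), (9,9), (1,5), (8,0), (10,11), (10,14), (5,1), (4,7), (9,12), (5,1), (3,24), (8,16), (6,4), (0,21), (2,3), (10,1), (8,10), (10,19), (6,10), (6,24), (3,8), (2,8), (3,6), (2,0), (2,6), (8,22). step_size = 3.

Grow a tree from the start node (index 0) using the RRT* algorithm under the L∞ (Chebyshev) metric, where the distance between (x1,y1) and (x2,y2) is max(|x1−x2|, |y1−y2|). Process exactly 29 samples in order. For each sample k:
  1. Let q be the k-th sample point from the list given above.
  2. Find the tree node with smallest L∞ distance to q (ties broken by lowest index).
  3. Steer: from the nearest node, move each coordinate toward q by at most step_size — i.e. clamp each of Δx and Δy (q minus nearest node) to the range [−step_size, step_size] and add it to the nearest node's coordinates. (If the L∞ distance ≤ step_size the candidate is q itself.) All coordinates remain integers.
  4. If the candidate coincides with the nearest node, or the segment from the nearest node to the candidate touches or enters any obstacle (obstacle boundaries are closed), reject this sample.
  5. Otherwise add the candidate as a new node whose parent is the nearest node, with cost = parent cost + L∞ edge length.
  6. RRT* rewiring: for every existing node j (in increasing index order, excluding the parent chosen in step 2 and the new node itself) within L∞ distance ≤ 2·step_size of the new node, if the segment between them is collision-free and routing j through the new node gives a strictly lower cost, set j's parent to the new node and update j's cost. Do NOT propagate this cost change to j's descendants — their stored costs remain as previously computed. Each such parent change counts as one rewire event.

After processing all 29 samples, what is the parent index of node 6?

Parent of node 6: 11

1. q=(6,15) nearest=0 d=13 new=(4,5) → add node 1 parent=0 cost=3
2. q=(4,12) nearest=1 d=7 new=(4,8) → add node 2 parent=1 cost=6
3. q=(6,6) nearest=1 d=2 new=(6,6) → add node 3 parent=1 cost=5
4. q=(9,20) nearest=2 d=12 new=(7,11) → blocked by [7,9]×[9,13], reject
5. q=(9,9) nearest=3 d=3 new=(9,9) → blocked by [7,9]×[9,13], reject
6. q=(1,5) nearest=0 d=3 new=(1,5) → add node 4 parent=0 cost=3
7. q=(8,0) nearest=1 d=5 new=(7,2) → add node 5 parent=1 cost=6
8. q=(10,11) nearest=3 d=5 new=(9,9) → blocked by [7,9]×[9,13], reject
9. q=(10,14) nearest=2 d=6 new=(7,11) → blocked by [7,9]×[9,13], reject
10. q=(5,1) nearest=5 d=2 new=(5,1) → add node 6 parent=5 cost=8
11. q=(4,7) nearest=2 d=1 new=(4,7) → add node 7 parent=2 cost=7
12. q=(9,12) nearest=2 d=5 new=(7,11) → blocked by [7,9]×[9,13], reject
13. q=(5,1) nearest=6 d=0 → coincident, reject
14. q=(3,24) nearest=2 d=16 new=(3,11) → add node 8 parent=2 cost=9
15. q=(8,16) nearest=8 d=5 new=(6,14) → add node 9 parent=8 cost=12
16. q=(6,4) nearest=1 d=2 new=(6,4) → add node 10 parent=1 cost=5
17. q=(0,21) nearest=9 d=7 new=(3,17) → blocked by [3,5]×[14,17], reject
18. q=(2,3) nearest=0 d=1 new=(2,3) → add node 11 parent=0 cost=1; rewire 6→11 (4<8); rewire 7→11 (5<7)
19. q=(10,1) nearest=5 d=3 new=(10,1) → add node 12 parent=5 cost=9
20. q=(8,10) nearest=2 d=4 new=(7,10) → blocked by [7,9]×[9,13], reject
21. q=(10,19) nearest=9 d=5 new=(9,17) → add node 13 parent=9 cost=15
22. q=(6,10) nearest=2 d=2 new=(6,10) → add node 14 parent=2 cost=8
23. q=(6,24) nearest=13 d=7 new=(6,20) → add node 15 parent=13 cost=18
24. q=(3,8) nearest=2 d=1 new=(3,8) → add node 16 parent=2 cost=7
25. q=(2,8) nearest=16 d=1 new=(2,8) → add node 17 parent=16 cost=8
26. q=(3,6) nearest=1 d=1 new=(3,6) → add node 18 parent=1 cost=4; rewire 16→18 (6<7); rewire 17→18 (6<8)
27. q=(2,0) nearest=0 d=2 new=(2,0) → add node 19 parent=0 cost=2
28. q=(2,6) nearest=4 d=1 new=(2,6) → add node 20 parent=4 cost=4
29. q=(8,22) nearest=15 d=2 new=(8,22) → add node 21 parent=15 cost=20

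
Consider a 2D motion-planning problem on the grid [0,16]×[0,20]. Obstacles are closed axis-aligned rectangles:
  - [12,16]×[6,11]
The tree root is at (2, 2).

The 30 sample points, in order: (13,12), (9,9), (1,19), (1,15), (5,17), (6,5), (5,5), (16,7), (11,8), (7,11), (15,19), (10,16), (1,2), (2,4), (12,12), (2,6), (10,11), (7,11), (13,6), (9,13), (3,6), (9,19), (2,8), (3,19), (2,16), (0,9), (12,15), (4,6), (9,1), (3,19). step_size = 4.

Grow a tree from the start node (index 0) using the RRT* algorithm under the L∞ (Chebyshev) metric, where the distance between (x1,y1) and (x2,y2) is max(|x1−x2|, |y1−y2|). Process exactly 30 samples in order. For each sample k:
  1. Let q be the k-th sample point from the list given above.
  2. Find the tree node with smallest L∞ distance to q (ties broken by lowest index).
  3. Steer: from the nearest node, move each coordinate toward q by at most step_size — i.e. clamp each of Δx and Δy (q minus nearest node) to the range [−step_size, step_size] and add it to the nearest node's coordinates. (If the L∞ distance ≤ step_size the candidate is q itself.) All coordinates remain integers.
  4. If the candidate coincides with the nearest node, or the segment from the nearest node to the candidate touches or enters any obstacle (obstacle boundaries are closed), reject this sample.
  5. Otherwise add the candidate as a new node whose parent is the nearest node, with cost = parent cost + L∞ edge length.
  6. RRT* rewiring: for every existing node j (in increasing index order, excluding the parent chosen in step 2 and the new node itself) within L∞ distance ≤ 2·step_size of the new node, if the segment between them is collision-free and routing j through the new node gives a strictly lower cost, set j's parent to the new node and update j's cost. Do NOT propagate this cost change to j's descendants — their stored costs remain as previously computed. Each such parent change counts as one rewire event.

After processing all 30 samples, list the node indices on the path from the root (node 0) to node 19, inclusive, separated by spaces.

Path: 0 1 2 9 10 11 19

1. q=(13,12) nearest=0 d=11 new=(6,6) → add node 1 parent=0 cost=4
2. q=(9,9) nearest=1 d=3 new=(9,9) → add node 2 parent=1 cost=7
3. q=(1,19) nearest=2 d=10 new=(5,13) → add node 3 parent=2 cost=11
4. q=(1,15) nearest=3 d=4 new=(1,15) → add node 4 parent=3 cost=15
5. q=(5,17) nearest=3 d=4 new=(5,17) → add node 5 parent=3 cost=15
6. q=(6,5) nearest=1 d=1 new=(6,5) → add node 6 parent=1 cost=5
7. q=(5,5) nearest=1 d=1 new=(5,5) → add node 7 parent=1 cost=5
8. q=(16,7) nearest=2 d=7 new=(13,7) → blocked by [12,16]×[6,11], reject
9. q=(11,8) nearest=2 d=2 new=(11,8) → add node 8 parent=2 cost=9
10. q=(7,11) nearest=2 d=2 new=(7,11) → add node 9 parent=2 cost=9
11. q=(15,19) nearest=9 d=8 new=(11,15) → add node 10 parent=9 cost=13
12. q=(10,16) nearest=10 d=1 new=(10,16) → add node 11 parent=10 cost=14
13. q=(1,2) nearest=0 d=1 new=(1,2) → add node 12 parent=0 cost=1
14. q=(2,4) nearest=0 d=2 new=(2,4) → add node 13 parent=0 cost=2
15. q=(12,12) nearest=2 d=3 new=(12,12) → add node 14 parent=2 cost=10
16. q=(2,6) nearest=13 d=2 new=(2,6) → add node 15 parent=13 cost=4
17. q=(10,11) nearest=2 d=2 new=(10,11) → add node 16 parent=2 cost=9
18. q=(7,11) nearest=9 d=0 → coincident, reject
19. q=(13,6) nearest=8 d=2 new=(13,6) → blocked by [12,16]×[6,11], reject
20. q=(9,13) nearest=9 d=2 new=(9,13) → add node 17 parent=9 cost=11
21. q=(3,6) nearest=15 d=1 new=(3,6) → add node 18 parent=15 cost=5
22. q=(9,19) nearest=11 d=3 new=(9,19) → add node 19 parent=11 cost=17
23. q=(2,8) nearest=15 d=2 new=(2,8) → add node 20 parent=15 cost=6; rewire 4→20 (13<15)
24. q=(3,19) nearest=5 d=2 new=(3,19) → add node 21 parent=5 cost=17
25. q=(2,16) nearest=4 d=1 new=(2,16) → add node 22 parent=4 cost=14
26. q=(0,9) nearest=20 d=2 new=(0,9) → add node 23 parent=20 cost=8
27. q=(12,15) nearest=10 d=1 new=(12,15) → add node 24 parent=10 cost=14
28. q=(4,6) nearest=7 d=1 new=(4,6) → add node 25 parent=7 cost=6
29. q=(9,1) nearest=6 d=4 new=(9,1) → add node 26 parent=6 cost=9
30. q=(3,19) nearest=21 d=0 → coincident, reject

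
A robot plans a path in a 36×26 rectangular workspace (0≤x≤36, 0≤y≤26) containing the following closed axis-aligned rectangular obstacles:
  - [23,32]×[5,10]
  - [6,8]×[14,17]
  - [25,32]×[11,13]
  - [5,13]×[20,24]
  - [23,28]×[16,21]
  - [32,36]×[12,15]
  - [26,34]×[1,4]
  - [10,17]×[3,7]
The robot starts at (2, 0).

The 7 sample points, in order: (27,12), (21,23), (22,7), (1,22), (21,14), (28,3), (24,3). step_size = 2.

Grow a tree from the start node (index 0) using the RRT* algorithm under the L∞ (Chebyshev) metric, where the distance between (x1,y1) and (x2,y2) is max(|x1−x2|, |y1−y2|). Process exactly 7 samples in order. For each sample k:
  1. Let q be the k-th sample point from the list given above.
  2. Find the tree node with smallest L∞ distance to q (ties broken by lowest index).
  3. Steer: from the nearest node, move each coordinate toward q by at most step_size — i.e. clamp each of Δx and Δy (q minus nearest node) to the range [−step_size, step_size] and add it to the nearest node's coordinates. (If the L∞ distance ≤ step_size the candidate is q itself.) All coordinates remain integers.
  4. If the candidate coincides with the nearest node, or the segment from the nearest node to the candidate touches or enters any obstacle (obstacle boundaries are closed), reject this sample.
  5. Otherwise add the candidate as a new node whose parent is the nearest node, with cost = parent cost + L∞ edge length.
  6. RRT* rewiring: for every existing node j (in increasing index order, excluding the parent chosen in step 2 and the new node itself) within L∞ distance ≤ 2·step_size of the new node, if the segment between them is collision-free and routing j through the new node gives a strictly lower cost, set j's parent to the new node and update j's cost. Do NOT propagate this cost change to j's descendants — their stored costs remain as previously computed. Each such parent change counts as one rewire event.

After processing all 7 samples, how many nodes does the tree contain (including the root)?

Node count: 6

1. q=(27,12) nearest=0 d=25 new=(4,2) → add node 1 parent=0 cost=2
2. q=(21,23) nearest=1 d=21 new=(6,4) → add node 2 parent=1 cost=4
3. q=(22,7) nearest=2 d=16 new=(8,6) → add node 3 parent=2 cost=6
4. q=(1,22) nearest=3 d=16 new=(6,8) → add node 4 parent=3 cost=8
5. q=(21,14) nearest=3 d=13 new=(10,8) → add node 5 parent=3 cost=8
6. q=(28,3) nearest=5 d=18 new=(12,6) → blocked by [10,17]×[3,7], reject
7. q=(24,3) nearest=5 d=14 new=(12,6) → blocked by [10,17]×[3,7], reject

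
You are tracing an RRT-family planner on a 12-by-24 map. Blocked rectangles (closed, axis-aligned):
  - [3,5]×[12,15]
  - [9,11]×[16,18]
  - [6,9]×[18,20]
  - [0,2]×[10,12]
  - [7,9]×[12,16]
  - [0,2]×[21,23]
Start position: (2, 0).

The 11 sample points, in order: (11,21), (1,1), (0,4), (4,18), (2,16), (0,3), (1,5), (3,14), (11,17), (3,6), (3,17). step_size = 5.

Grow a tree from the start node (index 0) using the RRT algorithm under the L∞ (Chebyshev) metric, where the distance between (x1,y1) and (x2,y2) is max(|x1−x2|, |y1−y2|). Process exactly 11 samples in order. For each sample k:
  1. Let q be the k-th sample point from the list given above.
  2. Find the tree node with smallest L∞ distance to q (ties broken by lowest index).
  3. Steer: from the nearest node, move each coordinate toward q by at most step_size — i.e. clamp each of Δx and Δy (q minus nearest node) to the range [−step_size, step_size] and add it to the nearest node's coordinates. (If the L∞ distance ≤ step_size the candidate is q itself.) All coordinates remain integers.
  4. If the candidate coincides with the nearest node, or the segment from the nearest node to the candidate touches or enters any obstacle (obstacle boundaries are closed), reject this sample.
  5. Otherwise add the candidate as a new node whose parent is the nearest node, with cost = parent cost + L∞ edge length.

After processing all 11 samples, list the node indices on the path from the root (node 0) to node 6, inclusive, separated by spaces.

Path: 0 2 3 6

1. q=(11,21) nearest=0 d=21 new=(7,5) → add node 1 parent=0 cost=5
2. q=(1,1) nearest=0 d=1 new=(1,1) → add node 2 parent=0 cost=1
3. q=(0,4) nearest=2 d=3 new=(0,4) → add node 3 parent=2 cost=4
4. q=(4,18) nearest=1 d=13 new=(4,10) → add node 4 parent=1 cost=10
5. q=(2,16) nearest=4 d=6 new=(2,15) → blocked by [3,5]×[12,15], reject
6. q=(0,3) nearest=3 d=1 new=(0,3) → add node 5 parent=3 cost=5
7. q=(1,5) nearest=3 d=1 new=(1,5) → add node 6 parent=3 cost=5
8. q=(3,14) nearest=4 d=4 new=(3,14) → blocked by [3,5]×[12,15], reject
9. q=(11,17) nearest=4 d=7 new=(9,15) → blocked by [7,9]×[12,16], reject
10. q=(3,6) nearest=6 d=2 new=(3,6) → add node 7 parent=6 cost=7
11. q=(3,17) nearest=4 d=7 new=(3,15) → blocked by [3,5]×[12,15], reject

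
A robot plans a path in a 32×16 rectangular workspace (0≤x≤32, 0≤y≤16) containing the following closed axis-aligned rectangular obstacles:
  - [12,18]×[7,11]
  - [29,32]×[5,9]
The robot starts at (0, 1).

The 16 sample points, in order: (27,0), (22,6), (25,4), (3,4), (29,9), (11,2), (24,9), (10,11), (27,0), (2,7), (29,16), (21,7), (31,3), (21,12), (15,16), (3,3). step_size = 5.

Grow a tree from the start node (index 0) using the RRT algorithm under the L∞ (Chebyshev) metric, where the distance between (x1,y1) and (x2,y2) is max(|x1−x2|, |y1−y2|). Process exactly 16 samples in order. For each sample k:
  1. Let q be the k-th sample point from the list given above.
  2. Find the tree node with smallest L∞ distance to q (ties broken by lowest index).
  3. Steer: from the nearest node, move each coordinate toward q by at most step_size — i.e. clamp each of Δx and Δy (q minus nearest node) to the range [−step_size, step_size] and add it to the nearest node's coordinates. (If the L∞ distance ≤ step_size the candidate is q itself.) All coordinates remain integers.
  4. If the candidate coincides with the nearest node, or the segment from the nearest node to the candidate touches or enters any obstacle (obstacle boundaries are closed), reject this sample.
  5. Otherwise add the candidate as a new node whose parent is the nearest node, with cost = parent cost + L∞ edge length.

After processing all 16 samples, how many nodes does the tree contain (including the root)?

1. q=(27,0) nearest=0 d=27 new=(5,0) → add node 1 parent=0 cost=5
2. q=(22,6) nearest=1 d=17 new=(10,5) → add node 2 parent=1 cost=10
3. q=(25,4) nearest=2 d=15 new=(15,4) → add node 3 parent=2 cost=15
4. q=(3,4) nearest=0 d=3 new=(3,4) → add node 4 parent=0 cost=3
5. q=(29,9) nearest=3 d=14 new=(20,9) → blocked by [12,18]×[7,11], reject
6. q=(11,2) nearest=2 d=3 new=(11,2) → add node 5 parent=2 cost=13
7. q=(24,9) nearest=3 d=9 new=(20,9) → blocked by [12,18]×[7,11], reject
8. q=(10,11) nearest=2 d=6 new=(10,10) → add node 6 parent=2 cost=15
9. q=(27,0) nearest=3 d=12 new=(20,0) → add node 7 parent=3 cost=20
10. q=(2,7) nearest=4 d=3 new=(2,7) → add node 8 parent=4 cost=6
11. q=(29,16) nearest=3 d=14 new=(20,9) → blocked by [12,18]×[7,11], reject
12. q=(21,7) nearest=3 d=6 new=(20,7) → add node 9 parent=3 cost=20
13. q=(31,3) nearest=7 d=11 new=(25,3) → add node 10 parent=7 cost=25
14. q=(21,12) nearest=9 d=5 new=(21,12) → add node 11 parent=9 cost=25
15. q=(15,16) nearest=6 d=6 new=(15,15) → add node 12 parent=6 cost=20
16. q=(3,3) nearest=4 d=1 new=(3,3) → add node 13 parent=4 cost=4

Node count: 14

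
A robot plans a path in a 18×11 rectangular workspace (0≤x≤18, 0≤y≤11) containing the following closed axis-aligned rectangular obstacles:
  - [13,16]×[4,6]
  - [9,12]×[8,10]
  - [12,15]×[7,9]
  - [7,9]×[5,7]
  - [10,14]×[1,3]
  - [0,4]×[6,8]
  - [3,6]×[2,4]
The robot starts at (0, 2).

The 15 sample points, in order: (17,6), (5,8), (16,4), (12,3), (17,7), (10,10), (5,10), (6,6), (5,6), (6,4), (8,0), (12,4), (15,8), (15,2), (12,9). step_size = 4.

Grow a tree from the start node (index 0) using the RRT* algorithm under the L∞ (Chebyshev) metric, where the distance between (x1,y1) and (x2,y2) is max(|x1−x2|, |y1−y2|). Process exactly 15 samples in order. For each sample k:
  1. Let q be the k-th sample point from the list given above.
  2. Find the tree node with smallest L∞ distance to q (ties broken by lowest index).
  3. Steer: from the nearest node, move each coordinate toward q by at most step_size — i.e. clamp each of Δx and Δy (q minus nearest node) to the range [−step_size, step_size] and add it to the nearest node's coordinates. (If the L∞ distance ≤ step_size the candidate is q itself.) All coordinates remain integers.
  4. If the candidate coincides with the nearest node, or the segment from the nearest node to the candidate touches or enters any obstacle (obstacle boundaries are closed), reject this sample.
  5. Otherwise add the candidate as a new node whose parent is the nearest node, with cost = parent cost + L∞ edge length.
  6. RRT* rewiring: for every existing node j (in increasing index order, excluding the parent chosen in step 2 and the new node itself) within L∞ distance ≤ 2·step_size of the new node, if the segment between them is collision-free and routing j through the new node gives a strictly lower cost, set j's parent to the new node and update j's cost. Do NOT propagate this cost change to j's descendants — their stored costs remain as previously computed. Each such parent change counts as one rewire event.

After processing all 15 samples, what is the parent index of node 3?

1. q=(17,6) nearest=0 d=17 new=(4,6) → blocked by [0,4]×[6,8], reject
2. q=(5,8) nearest=0 d=6 new=(4,6) → blocked by [0,4]×[6,8], reject
3. q=(16,4) nearest=0 d=16 new=(4,4) → blocked by [3,6]×[2,4], reject
4. q=(12,3) nearest=0 d=12 new=(4,3) → blocked by [3,6]×[2,4], reject
5. q=(17,7) nearest=0 d=17 new=(4,6) → blocked by [0,4]×[6,8], reject
6. q=(10,10) nearest=0 d=10 new=(4,6) → blocked by [0,4]×[6,8], reject
7. q=(5,10) nearest=0 d=8 new=(4,6) → blocked by [0,4]×[6,8], reject
8. q=(6,6) nearest=0 d=6 new=(4,6) → blocked by [0,4]×[6,8], reject
9. q=(5,6) nearest=0 d=5 new=(4,6) → blocked by [0,4]×[6,8], reject
10. q=(6,4) nearest=0 d=6 new=(4,4) → blocked by [3,6]×[2,4], reject
11. q=(8,0) nearest=0 d=8 new=(4,0) → add node 1 parent=0 cost=4
12. q=(12,4) nearest=1 d=8 new=(8,4) → blocked by [3,6]×[2,4], reject
13. q=(15,8) nearest=1 d=11 new=(8,4) → blocked by [3,6]×[2,4], reject
14. q=(15,2) nearest=1 d=11 new=(8,2) → add node 2 parent=1 cost=8
15. q=(12,9) nearest=2 d=7 new=(12,6) → add node 3 parent=2 cost=12

Parent of node 3: 2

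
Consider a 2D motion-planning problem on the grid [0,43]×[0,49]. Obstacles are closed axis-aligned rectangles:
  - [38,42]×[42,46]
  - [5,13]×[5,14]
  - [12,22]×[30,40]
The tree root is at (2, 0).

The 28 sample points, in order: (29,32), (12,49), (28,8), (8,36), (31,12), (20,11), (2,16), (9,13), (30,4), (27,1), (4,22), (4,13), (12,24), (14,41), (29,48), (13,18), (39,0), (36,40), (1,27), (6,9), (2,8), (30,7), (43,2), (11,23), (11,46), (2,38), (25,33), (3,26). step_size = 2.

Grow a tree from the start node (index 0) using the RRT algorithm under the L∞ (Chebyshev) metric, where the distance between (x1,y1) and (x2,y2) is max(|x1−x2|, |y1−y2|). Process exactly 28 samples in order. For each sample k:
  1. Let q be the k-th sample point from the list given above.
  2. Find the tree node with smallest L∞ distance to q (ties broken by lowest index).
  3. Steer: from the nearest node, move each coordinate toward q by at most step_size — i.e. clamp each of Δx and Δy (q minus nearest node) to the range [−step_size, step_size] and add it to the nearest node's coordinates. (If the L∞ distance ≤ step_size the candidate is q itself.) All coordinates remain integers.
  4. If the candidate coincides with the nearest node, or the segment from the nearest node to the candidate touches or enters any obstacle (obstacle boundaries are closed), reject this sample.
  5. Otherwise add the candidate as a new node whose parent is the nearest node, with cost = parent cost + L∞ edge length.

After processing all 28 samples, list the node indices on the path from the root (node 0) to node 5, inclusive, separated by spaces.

1. q=(29,32) nearest=0 d=32 new=(4,2) → add node 1 parent=0 cost=2
2. q=(12,49) nearest=1 d=47 new=(6,4) → add node 2 parent=1 cost=4
3. q=(28,8) nearest=2 d=22 new=(8,6) → blocked by [5,13]×[5,14], reject
4. q=(8,36) nearest=2 d=32 new=(8,6) → blocked by [5,13]×[5,14], reject
5. q=(31,12) nearest=2 d=25 new=(8,6) → blocked by [5,13]×[5,14], reject
6. q=(20,11) nearest=2 d=14 new=(8,6) → blocked by [5,13]×[5,14], reject
7. q=(2,16) nearest=2 d=12 new=(4,6) → blocked by [5,13]×[5,14], reject
8. q=(9,13) nearest=2 d=9 new=(8,6) → blocked by [5,13]×[5,14], reject
9. q=(30,4) nearest=2 d=24 new=(8,4) → add node 3 parent=2 cost=6
10. q=(27,1) nearest=3 d=19 new=(10,2) → add node 4 parent=3 cost=8
11. q=(4,22) nearest=2 d=18 new=(4,6) → blocked by [5,13]×[5,14], reject
12. q=(4,13) nearest=2 d=9 new=(4,6) → blocked by [5,13]×[5,14], reject
13. q=(12,24) nearest=2 d=20 new=(8,6) → blocked by [5,13]×[5,14], reject
14. q=(14,41) nearest=2 d=37 new=(8,6) → blocked by [5,13]×[5,14], reject
15. q=(29,48) nearest=2 d=44 new=(8,6) → blocked by [5,13]×[5,14], reject
16. q=(13,18) nearest=2 d=14 new=(8,6) → blocked by [5,13]×[5,14], reject
17. q=(39,0) nearest=4 d=29 new=(12,0) → add node 5 parent=4 cost=10
18. q=(36,40) nearest=2 d=36 new=(8,6) → blocked by [5,13]×[5,14], reject
19. q=(1,27) nearest=2 d=23 new=(4,6) → blocked by [5,13]×[5,14], reject
20. q=(6,9) nearest=2 d=5 new=(6,6) → blocked by [5,13]×[5,14], reject
21. q=(2,8) nearest=2 d=4 new=(4,6) → blocked by [5,13]×[5,14], reject
22. q=(30,7) nearest=5 d=18 new=(14,2) → add node 6 parent=5 cost=12
23. q=(43,2) nearest=6 d=29 new=(16,2) → add node 7 parent=6 cost=14
24. q=(11,23) nearest=2 d=19 new=(8,6) → blocked by [5,13]×[5,14], reject
25. q=(11,46) nearest=2 d=42 new=(8,6) → blocked by [5,13]×[5,14], reject
26. q=(2,38) nearest=2 d=34 new=(4,6) → blocked by [5,13]×[5,14], reject
27. q=(25,33) nearest=2 d=29 new=(8,6) → blocked by [5,13]×[5,14], reject
28. q=(3,26) nearest=2 d=22 new=(4,6) → blocked by [5,13]×[5,14], reject

Path: 0 1 2 3 4 5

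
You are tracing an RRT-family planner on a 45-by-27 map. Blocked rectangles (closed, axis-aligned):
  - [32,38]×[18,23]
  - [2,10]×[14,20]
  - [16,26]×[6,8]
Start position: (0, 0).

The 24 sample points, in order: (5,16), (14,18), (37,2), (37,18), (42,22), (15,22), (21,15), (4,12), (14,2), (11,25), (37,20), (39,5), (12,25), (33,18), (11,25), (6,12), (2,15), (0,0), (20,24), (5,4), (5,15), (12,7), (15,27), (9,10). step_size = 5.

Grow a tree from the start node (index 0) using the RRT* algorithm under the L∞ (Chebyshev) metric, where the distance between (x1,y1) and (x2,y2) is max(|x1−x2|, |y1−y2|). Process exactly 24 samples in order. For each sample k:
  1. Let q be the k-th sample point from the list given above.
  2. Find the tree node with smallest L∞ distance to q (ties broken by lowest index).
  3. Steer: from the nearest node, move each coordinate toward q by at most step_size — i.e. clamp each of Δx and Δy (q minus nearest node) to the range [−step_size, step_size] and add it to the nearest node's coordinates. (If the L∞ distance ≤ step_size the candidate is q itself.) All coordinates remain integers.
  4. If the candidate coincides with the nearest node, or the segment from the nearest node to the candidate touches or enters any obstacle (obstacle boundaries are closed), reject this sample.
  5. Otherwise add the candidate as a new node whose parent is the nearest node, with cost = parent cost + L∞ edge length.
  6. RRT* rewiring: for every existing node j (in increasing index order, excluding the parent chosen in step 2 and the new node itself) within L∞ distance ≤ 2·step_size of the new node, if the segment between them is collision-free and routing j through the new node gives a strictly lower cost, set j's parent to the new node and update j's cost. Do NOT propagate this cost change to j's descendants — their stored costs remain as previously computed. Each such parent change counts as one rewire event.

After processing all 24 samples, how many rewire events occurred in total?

1. q=(5,16) nearest=0 d=16 new=(5,5) → add node 1 parent=0 cost=5
2. q=(14,18) nearest=1 d=13 new=(10,10) → add node 2 parent=1 cost=10
3. q=(37,2) nearest=2 d=27 new=(15,5) → add node 3 parent=2 cost=15
4. q=(37,18) nearest=3 d=22 new=(20,10) → blocked by [16,26]×[6,8], reject
5. q=(42,22) nearest=3 d=27 new=(20,10) → blocked by [16,26]×[6,8], reject
6. q=(15,22) nearest=2 d=12 new=(15,15) → add node 4 parent=2 cost=15
7. q=(21,15) nearest=4 d=6 new=(20,15) → add node 5 parent=4 cost=20
8. q=(4,12) nearest=2 d=6 new=(5,12) → add node 6 parent=2 cost=15
9. q=(14,2) nearest=3 d=3 new=(14,2) → add node 7 parent=3 cost=18
10. q=(11,25) nearest=4 d=10 new=(11,20) → add node 8 parent=4 cost=20
11. q=(37,20) nearest=5 d=17 new=(25,20) → add node 9 parent=5 cost=25
12. q=(39,5) nearest=9 d=15 new=(30,15) → add node 10 parent=9 cost=30
13. q=(12,25) nearest=8 d=5 new=(12,25) → add node 11 parent=8 cost=25
14. q=(33,18) nearest=10 d=3 new=(33,18) → blocked by [32,38]×[18,23], reject
15. q=(11,25) nearest=11 d=1 new=(11,25) → add node 12 parent=11 cost=26
16. q=(6,12) nearest=6 d=1 new=(6,12) → add node 13 parent=6 cost=16
17. q=(2,15) nearest=6 d=3 new=(2,15) → blocked by [2,10]×[14,20], reject
18. q=(0,0) nearest=0 d=0 → coincident, reject
19. q=(20,24) nearest=9 d=5 new=(20,24) → add node 14 parent=9 cost=30
20. q=(5,4) nearest=1 d=1 new=(5,4) → add node 15 parent=1 cost=6; rewire 6→15 (14<15); rewire 7→15 (15<18); rewire 13→15 (14<16)
21. q=(5,15) nearest=6 d=3 new=(5,15) → blocked by [2,10]×[14,20], reject
22. q=(12,7) nearest=2 d=3 new=(12,7) → add node 16 parent=2 cost=13
23. q=(15,27) nearest=11 d=3 new=(15,27) → add node 17 parent=11 cost=28
24. q=(9,10) nearest=2 d=1 new=(9,10) → add node 18 parent=2 cost=11

Rewire events: 3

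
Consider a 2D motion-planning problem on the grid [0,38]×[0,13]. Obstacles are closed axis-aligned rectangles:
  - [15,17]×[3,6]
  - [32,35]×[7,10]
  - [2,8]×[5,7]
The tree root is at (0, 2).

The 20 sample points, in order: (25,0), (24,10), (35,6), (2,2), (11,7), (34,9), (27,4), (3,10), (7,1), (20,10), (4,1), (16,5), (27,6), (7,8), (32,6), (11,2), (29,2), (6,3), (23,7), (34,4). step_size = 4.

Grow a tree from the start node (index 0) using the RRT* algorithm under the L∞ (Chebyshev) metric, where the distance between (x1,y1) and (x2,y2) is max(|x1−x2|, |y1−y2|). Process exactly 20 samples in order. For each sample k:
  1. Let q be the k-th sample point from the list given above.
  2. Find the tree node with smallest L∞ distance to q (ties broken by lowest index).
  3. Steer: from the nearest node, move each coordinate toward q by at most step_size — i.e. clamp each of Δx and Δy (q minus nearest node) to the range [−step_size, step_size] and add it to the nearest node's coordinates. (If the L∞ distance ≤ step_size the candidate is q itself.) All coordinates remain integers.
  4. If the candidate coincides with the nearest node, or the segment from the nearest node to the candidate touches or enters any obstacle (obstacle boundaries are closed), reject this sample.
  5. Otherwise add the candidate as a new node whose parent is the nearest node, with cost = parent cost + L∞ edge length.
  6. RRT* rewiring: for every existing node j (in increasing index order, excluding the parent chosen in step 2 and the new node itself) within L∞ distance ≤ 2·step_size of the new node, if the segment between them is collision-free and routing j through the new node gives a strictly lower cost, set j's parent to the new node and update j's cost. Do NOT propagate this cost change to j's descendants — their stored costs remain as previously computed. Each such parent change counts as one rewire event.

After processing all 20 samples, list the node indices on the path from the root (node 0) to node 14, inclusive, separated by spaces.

Path: 0 1 2 3 6 7 11 16 14

1. q=(25,0) nearest=0 d=25 new=(4,0) → add node 1 parent=0 cost=4
2. q=(24,10) nearest=1 d=20 new=(8,4) → add node 2 parent=1 cost=8
3. q=(35,6) nearest=2 d=27 new=(12,6) → add node 3 parent=2 cost=12
4. q=(2,2) nearest=0 d=2 new=(2,2) → add node 4 parent=0 cost=2
5. q=(11,7) nearest=3 d=1 new=(11,7) → add node 5 parent=3 cost=13
6. q=(34,9) nearest=3 d=22 new=(16,9) → add node 6 parent=3 cost=16
7. q=(27,4) nearest=6 d=11 new=(20,5) → add node 7 parent=6 cost=20
8. q=(3,10) nearest=2 d=6 new=(4,8) → blocked by [2,8]×[5,7], reject
9. q=(7,1) nearest=1 d=3 new=(7,1) → add node 8 parent=1 cost=7
10. q=(20,10) nearest=6 d=4 new=(20,10) → add node 9 parent=6 cost=20
11. q=(4,1) nearest=1 d=1 new=(4,1) → add node 10 parent=1 cost=5; rewire 5→10 (12<13)
12. q=(16,5) nearest=3 d=4 new=(16,5) → blocked by [15,17]×[3,6], reject
13. q=(27,6) nearest=7 d=7 new=(24,6) → add node 11 parent=7 cost=24
14. q=(7,8) nearest=2 d=4 new=(7,8) → blocked by [2,8]×[5,7], reject
15. q=(32,6) nearest=11 d=8 new=(28,6) → add node 12 parent=11 cost=28
16. q=(11,2) nearest=2 d=3 new=(11,2) → add node 13 parent=2 cost=11
17. q=(29,2) nearest=12 d=4 new=(29,2) → add node 14 parent=12 cost=32
18. q=(6,3) nearest=2 d=2 new=(6,3) → add node 15 parent=2 cost=10
19. q=(23,7) nearest=11 d=1 new=(23,7) → add node 16 parent=11 cost=25; rewire 14→16 (31<32)
20. q=(34,4) nearest=14 d=5 new=(33,4) → add node 17 parent=14 cost=35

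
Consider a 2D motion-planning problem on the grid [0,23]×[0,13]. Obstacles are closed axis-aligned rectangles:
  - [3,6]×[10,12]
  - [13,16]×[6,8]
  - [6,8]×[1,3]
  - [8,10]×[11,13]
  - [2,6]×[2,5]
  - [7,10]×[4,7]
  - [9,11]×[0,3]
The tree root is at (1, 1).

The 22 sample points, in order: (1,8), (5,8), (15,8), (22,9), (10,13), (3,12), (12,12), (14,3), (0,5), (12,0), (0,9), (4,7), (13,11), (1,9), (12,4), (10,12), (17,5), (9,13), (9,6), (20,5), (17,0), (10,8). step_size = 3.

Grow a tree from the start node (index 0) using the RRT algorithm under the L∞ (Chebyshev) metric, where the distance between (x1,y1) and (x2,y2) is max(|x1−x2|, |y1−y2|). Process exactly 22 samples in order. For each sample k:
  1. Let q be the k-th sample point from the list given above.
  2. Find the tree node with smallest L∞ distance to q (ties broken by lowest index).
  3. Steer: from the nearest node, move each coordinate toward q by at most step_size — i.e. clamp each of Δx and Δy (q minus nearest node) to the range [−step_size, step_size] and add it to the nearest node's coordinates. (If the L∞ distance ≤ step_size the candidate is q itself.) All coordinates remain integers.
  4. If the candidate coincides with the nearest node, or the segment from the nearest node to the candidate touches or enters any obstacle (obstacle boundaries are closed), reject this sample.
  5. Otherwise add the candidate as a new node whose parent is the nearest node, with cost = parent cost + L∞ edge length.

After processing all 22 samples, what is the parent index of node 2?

Parent of node 2: 1

1. q=(1,8) nearest=0 d=7 new=(1,4) → add node 1 parent=0 cost=3
2. q=(5,8) nearest=1 d=4 new=(4,7) → blocked by [2,6]×[2,5], reject
3. q=(15,8) nearest=0 d=14 new=(4,4) → blocked by [2,6]×[2,5], reject
4. q=(22,9) nearest=0 d=21 new=(4,4) → blocked by [2,6]×[2,5], reject
5. q=(10,13) nearest=1 d=9 new=(4,7) → blocked by [2,6]×[2,5], reject
6. q=(3,12) nearest=1 d=8 new=(3,7) → add node 2 parent=1 cost=6
7. q=(12,12) nearest=2 d=9 new=(6,10) → blocked by [3,6]×[10,12], reject
8. q=(14,3) nearest=2 d=11 new=(6,4) → blocked by [2,6]×[2,5], reject
9. q=(0,5) nearest=1 d=1 new=(0,5) → add node 3 parent=1 cost=4
10. q=(12,0) nearest=2 d=9 new=(6,4) → blocked by [2,6]×[2,5], reject
11. q=(0,9) nearest=2 d=3 new=(0,9) → add node 4 parent=2 cost=9
12. q=(4,7) nearest=2 d=1 new=(4,7) → add node 5 parent=2 cost=7
13. q=(13,11) nearest=5 d=9 new=(7,10) → add node 6 parent=5 cost=10
14. q=(1,9) nearest=4 d=1 new=(1,9) → add node 7 parent=4 cost=10
15. q=(12,4) nearest=6 d=6 new=(10,7) → blocked by [7,10]×[4,7], reject
16. q=(10,12) nearest=6 d=3 new=(10,12) → blocked by [8,10]×[11,13], reject
17. q=(17,5) nearest=6 d=10 new=(10,7) → blocked by [7,10]×[4,7], reject
18. q=(9,13) nearest=6 d=3 new=(9,13) → blocked by [8,10]×[11,13], reject
19. q=(9,6) nearest=6 d=4 new=(9,7) → blocked by [7,10]×[4,7], reject
20. q=(20,5) nearest=6 d=13 new=(10,7) → blocked by [7,10]×[4,7], reject
21. q=(17,0) nearest=6 d=10 new=(10,7) → blocked by [7,10]×[4,7], reject
22. q=(10,8) nearest=6 d=3 new=(10,8) → add node 8 parent=6 cost=13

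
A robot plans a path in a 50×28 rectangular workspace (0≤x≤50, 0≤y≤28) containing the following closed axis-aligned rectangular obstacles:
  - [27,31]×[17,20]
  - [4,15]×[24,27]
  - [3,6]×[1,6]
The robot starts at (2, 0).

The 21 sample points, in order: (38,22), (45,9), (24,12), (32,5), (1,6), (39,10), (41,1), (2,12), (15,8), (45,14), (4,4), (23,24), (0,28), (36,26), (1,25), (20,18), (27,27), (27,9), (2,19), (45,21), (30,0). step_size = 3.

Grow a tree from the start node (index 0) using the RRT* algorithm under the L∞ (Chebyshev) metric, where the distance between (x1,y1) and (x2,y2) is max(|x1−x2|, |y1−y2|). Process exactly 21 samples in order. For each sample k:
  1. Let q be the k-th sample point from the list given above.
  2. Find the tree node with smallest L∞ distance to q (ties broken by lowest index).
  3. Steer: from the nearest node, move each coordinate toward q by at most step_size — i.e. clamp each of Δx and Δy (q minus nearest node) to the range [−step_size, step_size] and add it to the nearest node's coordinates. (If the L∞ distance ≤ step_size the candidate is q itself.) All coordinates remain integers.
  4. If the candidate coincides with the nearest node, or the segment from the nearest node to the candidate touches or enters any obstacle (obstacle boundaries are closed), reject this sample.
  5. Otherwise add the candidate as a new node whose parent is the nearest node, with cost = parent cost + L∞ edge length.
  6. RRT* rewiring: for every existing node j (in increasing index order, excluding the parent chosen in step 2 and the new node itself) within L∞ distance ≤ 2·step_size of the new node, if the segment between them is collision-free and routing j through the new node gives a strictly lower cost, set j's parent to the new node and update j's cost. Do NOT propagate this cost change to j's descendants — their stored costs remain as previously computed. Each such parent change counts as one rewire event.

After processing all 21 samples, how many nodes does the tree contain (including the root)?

Node count: 13

1. q=(38,22) nearest=0 d=36 new=(5,3) → blocked by [3,6]×[1,6], reject
2. q=(45,9) nearest=0 d=43 new=(5,3) → blocked by [3,6]×[1,6], reject
3. q=(24,12) nearest=0 d=22 new=(5,3) → blocked by [3,6]×[1,6], reject
4. q=(32,5) nearest=0 d=30 new=(5,3) → blocked by [3,6]×[1,6], reject
5. q=(1,6) nearest=0 d=6 new=(1,3) → add node 1 parent=0 cost=3
6. q=(39,10) nearest=0 d=37 new=(5,3) → blocked by [3,6]×[1,6], reject
7. q=(41,1) nearest=0 d=39 new=(5,1) → blocked by [3,6]×[1,6], reject
8. q=(2,12) nearest=1 d=9 new=(2,6) → add node 2 parent=1 cost=6
9. q=(15,8) nearest=0 d=13 new=(5,3) → blocked by [3,6]×[1,6], reject
10. q=(45,14) nearest=0 d=43 new=(5,3) → blocked by [3,6]×[1,6], reject
11. q=(4,4) nearest=2 d=2 new=(4,4) → blocked by [3,6]×[1,6], reject
12. q=(23,24) nearest=2 d=21 new=(5,9) → add node 3 parent=2 cost=9
13. q=(0,28) nearest=3 d=19 new=(2,12) → add node 4 parent=3 cost=12
14. q=(36,26) nearest=3 d=31 new=(8,12) → add node 5 parent=3 cost=12
15. q=(1,25) nearest=4 d=13 new=(1,15) → add node 6 parent=4 cost=15
16. q=(20,18) nearest=5 d=12 new=(11,15) → add node 7 parent=5 cost=15
17. q=(27,27) nearest=7 d=16 new=(14,18) → add node 8 parent=7 cost=18
18. q=(27,9) nearest=8 d=13 new=(17,15) → add node 9 parent=8 cost=21
19. q=(2,19) nearest=6 d=4 new=(2,18) → add node 10 parent=6 cost=18
20. q=(45,21) nearest=9 d=28 new=(20,18) → add node 11 parent=9 cost=24
21. q=(30,0) nearest=9 d=15 new=(20,12) → add node 12 parent=9 cost=24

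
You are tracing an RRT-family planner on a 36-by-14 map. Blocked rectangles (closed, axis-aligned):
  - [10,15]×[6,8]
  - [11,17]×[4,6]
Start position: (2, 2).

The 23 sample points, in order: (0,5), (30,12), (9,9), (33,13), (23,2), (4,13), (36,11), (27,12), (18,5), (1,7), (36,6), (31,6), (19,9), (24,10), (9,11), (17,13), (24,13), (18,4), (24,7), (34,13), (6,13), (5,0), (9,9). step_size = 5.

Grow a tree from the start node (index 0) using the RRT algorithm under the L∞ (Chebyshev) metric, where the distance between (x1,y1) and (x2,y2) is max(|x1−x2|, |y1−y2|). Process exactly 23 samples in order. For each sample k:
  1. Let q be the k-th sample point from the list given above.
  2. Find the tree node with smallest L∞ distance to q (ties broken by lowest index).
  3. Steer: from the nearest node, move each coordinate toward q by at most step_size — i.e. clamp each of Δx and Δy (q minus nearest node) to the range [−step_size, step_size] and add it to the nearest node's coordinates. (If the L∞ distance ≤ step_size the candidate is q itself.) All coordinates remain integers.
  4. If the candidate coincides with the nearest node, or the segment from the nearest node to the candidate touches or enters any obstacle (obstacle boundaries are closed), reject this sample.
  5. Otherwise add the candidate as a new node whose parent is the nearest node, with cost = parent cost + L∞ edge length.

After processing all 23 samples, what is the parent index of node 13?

Parent of node 13: 5

1. q=(0,5) nearest=0 d=3 new=(0,5) → add node 1 parent=0 cost=3
2. q=(30,12) nearest=0 d=28 new=(7,7) → add node 2 parent=0 cost=5
3. q=(9,9) nearest=2 d=2 new=(9,9) → add node 3 parent=2 cost=7
4. q=(33,13) nearest=3 d=24 new=(14,13) → add node 4 parent=3 cost=12
5. q=(23,2) nearest=4 d=11 new=(19,8) → add node 5 parent=4 cost=17
6. q=(4,13) nearest=3 d=5 new=(4,13) → add node 6 parent=3 cost=12
7. q=(36,11) nearest=5 d=17 new=(24,11) → add node 7 parent=5 cost=22
8. q=(27,12) nearest=7 d=3 new=(27,12) → add node 8 parent=7 cost=25
9. q=(18,5) nearest=5 d=3 new=(18,5) → add node 9 parent=5 cost=20
10. q=(1,7) nearest=1 d=2 new=(1,7) → add node 10 parent=1 cost=5
11. q=(36,6) nearest=8 d=9 new=(32,7) → add node 11 parent=8 cost=30
12. q=(31,6) nearest=11 d=1 new=(31,6) → add node 12 parent=11 cost=31
13. q=(19,9) nearest=5 d=1 new=(19,9) → add node 13 parent=5 cost=18
14. q=(24,10) nearest=7 d=1 new=(24,10) → add node 14 parent=7 cost=23
15. q=(9,11) nearest=3 d=2 new=(9,11) → add node 15 parent=3 cost=9
16. q=(17,13) nearest=4 d=3 new=(17,13) → add node 16 parent=4 cost=15
17. q=(24,13) nearest=7 d=2 new=(24,13) → add node 17 parent=7 cost=24
18. q=(18,4) nearest=9 d=1 new=(18,4) → add node 18 parent=9 cost=21
19. q=(24,7) nearest=14 d=3 new=(24,7) → add node 19 parent=14 cost=26
20. q=(34,13) nearest=11 d=6 new=(34,12) → add node 20 parent=11 cost=35
21. q=(6,13) nearest=6 d=2 new=(6,13) → add node 21 parent=6 cost=14
22. q=(5,0) nearest=0 d=3 new=(5,0) → add node 22 parent=0 cost=3
23. q=(9,9) nearest=3 d=0 → coincident, reject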